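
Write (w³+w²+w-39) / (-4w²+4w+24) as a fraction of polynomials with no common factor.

(-w²-4w-13)/(4w+8)

Euclidean algorithm in ℚ[w]:
  w³+w²+w-39 = (-(1/4)w-1/2)(-4w²+4w+24) + (9w-27)
  -4w²+4w+24 = (-(4/9)w-8/9)(9w-27) + (0)
Last nonzero remainder: 9w-27. Dividing through by 9 gives the monic gcd w-3.
Cancel w-3 from numerator and denominator to get the reduced form.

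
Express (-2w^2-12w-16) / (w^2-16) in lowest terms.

Apply the Euclidean algorithm:
  -2w^2-12w-16 = (-2)(w^2-16) + (-12w-48)
  w^2-16 = (-(1/12)w+1/3)(-12w-48) + (0)
Last nonzero remainder: -12w-48. Dividing through by -12 gives the monic gcd w+4.
Cancel w+4 from numerator and denominator to get the reduced form.

(-2w-4)/(w-4)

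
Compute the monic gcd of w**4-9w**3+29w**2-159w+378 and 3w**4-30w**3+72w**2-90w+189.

w**2-10w+21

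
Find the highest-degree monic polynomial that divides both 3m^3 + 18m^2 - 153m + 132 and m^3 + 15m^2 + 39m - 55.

By polynomial division,
  3m^3 + 18m^2 - 153m + 132 = (3)(m^3 + 15m^2 + 39m - 55) + (-27m^2 - 270m + 297)
  m^3 + 15m^2 + 39m - 55 = (-(1/27)m - 5/27)(-27m^2 - 270m + 297) + (0)
Last nonzero remainder: -27m^2 - 270m + 297. Dividing through by -27 gives the monic gcd m^2 + 10m - 11.

m^2 + 10m - 11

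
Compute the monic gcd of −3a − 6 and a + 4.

Euclidean algorithm in ℚ[a]:
  −3a − 6 = (−3)(a + 4) + (6)
  a + 4 = ((1/6)a + 2/3)(6) + (0)
The last nonzero remainder is the constant 6, so the polynomials are coprime and gcd = 1.

1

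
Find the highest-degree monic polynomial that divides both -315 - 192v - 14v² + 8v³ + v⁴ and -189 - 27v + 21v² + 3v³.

21 + 10v + v²

Repeated division with remainder:
  v⁴ + 8v³ - 14v² - 192v - 315 = ((1/3)v + 1/3)(3v³ + 21v² - 27v - 189) + (-12v² - 120v - 252)
  3v³ + 21v² - 27v - 189 = (-(1/4)v + 3/4)(-12v² - 120v - 252) + (0)
Last nonzero remainder: -12v² - 120v - 252. Dividing through by -12 gives the monic gcd v² + 10v + 21.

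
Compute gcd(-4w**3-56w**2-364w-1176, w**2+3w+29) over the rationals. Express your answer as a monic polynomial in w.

By polynomial division,
  -4w**3-56w**2-364w-1176 = (-4w-44)(w**2+3w+29) + (-116w+100)
  w**2+3w+29 = (-(1/116)w-28/841)(-116w+100) + (27189/841)
  -116w+100 = (-(97556/27189)w+84100/27189)(27189/841) + (0)
The last nonzero remainder is the constant 27189/841, so the polynomials are coprime and gcd = 1.

1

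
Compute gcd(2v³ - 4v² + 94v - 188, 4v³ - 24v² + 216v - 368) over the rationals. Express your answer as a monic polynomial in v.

v - 2

Repeated division with remainder:
  2v³ - 4v² + 94v - 188 = (1/2)(4v³ - 24v² + 216v - 368) + (8v² - 14v - 4)
  4v³ - 24v² + 216v - 368 = ((1/2)v - 17/8)(8v² - 14v - 4) + ((753/4)v - 753/2)
  8v² - 14v - 4 = ((32/753)v + 8/753)((753/4)v - 753/2) + (0)
Last nonzero remainder: (753/4)v - 753/2. Dividing through by 753/4 gives the monic gcd v - 2.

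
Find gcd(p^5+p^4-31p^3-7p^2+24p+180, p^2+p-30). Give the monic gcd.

p^2+p-30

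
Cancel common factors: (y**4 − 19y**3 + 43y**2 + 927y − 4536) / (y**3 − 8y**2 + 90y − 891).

By polynomial division,
  y**4 − 19y**3 + 43y**2 + 927y − 4536 = (y − 11)(y**3 − 8y**2 + 90y − 891) + (−135y**2 + 2808y − 14337)
  y**3 − 8y**2 + 90y − 891 = (−(1/135)y − 64/675)(−135y**2 + 2808y − 14337) + ((6251/25)y − 56259/25)
  −135y**2 + 2808y − 14337 = (−(3375/6251)y + 39825/6251)((6251/25)y − 56259/25) + (0)
Last nonzero remainder: (6251/25)y − 56259/25. Dividing through by 6251/25 gives the monic gcd y − 9.
Cancel y − 9 from numerator and denominator to get the reduced form.

(y**3 − 10y**2 − 47y + 504)/(y**2 + y + 99)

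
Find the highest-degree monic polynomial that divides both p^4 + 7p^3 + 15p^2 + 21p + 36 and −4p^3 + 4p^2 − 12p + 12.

By polynomial division,
  p^4 + 7p^3 + 15p^2 + 21p + 36 = (−(1/4)p − 2)(−4p^3 + 4p^2 − 12p + 12) + (20p^2 + 60)
  −4p^3 + 4p^2 − 12p + 12 = (−(1/5)p + 1/5)(20p^2 + 60) + (0)
Last nonzero remainder: 20p^2 + 60. Dividing through by 20 gives the monic gcd p^2 + 3.

p^2 + 3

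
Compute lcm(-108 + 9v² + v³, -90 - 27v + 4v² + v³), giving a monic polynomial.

1620 + 216v - 243v² - 33v³ + 7v⁴ + v⁵

Euclidean algorithm in ℚ[v]:
  v³ + 9v² - 108 = (v³ + 4v² - 27v - 90) + (5v² + 27v - 18)
  v³ + 4v² - 27v - 90 = ((1/5)v - 7/25)(5v² + 27v - 18) + (-(396/25)v - 2376/25)
  5v² + 27v - 18 = (-(125/396)v + 25/132)(-(396/25)v - 2376/25) + (0)
Last nonzero remainder: -(396/25)v - 2376/25. Dividing through by -396/25 gives the monic gcd v + 6.
Then lcm(f, g) = f·g / gcd(f, g); expanding and making the result monic gives the answer.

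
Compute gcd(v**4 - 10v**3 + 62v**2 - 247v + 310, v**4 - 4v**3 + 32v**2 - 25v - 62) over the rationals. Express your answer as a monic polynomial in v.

By polynomial division,
  v**4 - 10v**3 + 62v**2 - 247v + 310 = (v**4 - 4v**3 + 32v**2 - 25v - 62) + (-6v**3 + 30v**2 - 222v + 372)
  v**4 - 4v**3 + 32v**2 - 25v - 62 = (-(1/6)v - 1/6)(-6v**3 + 30v**2 - 222v + 372) + (0)
Last nonzero remainder: -6v**3 + 30v**2 - 222v + 372. Dividing through by -6 gives the monic gcd v**3 - 5v**2 + 37v - 62.

v**3 - 5v**2 + 37v - 62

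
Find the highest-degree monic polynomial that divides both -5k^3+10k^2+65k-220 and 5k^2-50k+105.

By polynomial division,
  -5k^3+10k^2+65k-220 = (-k-8)(5k^2-50k+105) + (-230k+620)
  5k^2-50k+105 = (-(1/46)k+84/529)(-230k+620) + (3465/529)
  -230k+620 = (-(24334/693)k+65596/693)(3465/529) + (0)
The last nonzero remainder is the constant 3465/529, so the polynomials are coprime and gcd = 1.

1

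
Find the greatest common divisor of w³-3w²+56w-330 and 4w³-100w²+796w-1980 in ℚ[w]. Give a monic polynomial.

w-5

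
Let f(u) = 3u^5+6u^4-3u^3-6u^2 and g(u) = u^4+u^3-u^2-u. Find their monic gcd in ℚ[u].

u^3-u

Euclidean algorithm in ℚ[u]:
  3u^5+6u^4-3u^3-6u^2 = (3u+3)(u^4+u^3-u^2-u) + (-3u^3+3u)
  u^4+u^3-u^2-u = (-(1/3)u-1/3)(-3u^3+3u) + (0)
Last nonzero remainder: -3u^3+3u. Dividing through by -3 gives the monic gcd u^3-u.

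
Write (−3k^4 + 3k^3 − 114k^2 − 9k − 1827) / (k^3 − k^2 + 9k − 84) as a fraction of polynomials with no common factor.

(−3k^2 + 12k − 87)/(k − 4)

Apply the Euclidean algorithm:
  −3k^4 + 3k^3 − 114k^2 − 9k − 1827 = (−3k)(k^3 − k^2 + 9k − 84) + (−87k^2 − 261k − 1827)
  k^3 − k^2 + 9k − 84 = (−(1/87)k + 4/87)(−87k^2 − 261k − 1827) + (0)
Last nonzero remainder: −87k^2 − 261k − 1827. Dividing through by −87 gives the monic gcd k^2 + 3k + 21.
Cancel k^2 + 3k + 21 from numerator and denominator to get the reduced form.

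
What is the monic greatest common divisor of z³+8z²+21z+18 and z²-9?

z+3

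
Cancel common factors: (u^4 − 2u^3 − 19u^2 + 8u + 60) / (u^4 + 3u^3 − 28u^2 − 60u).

(u^2 + u − 6)/(u^2 + 6u)

Euclidean algorithm in ℚ[u]:
  u^4 − 2u^3 − 19u^2 + 8u + 60 = (u^4 + 3u^3 − 28u^2 − 60u) + (−5u^3 + 9u^2 + 68u + 60)
  u^4 + 3u^3 − 28u^2 − 60u = (−(1/5)u − 24/25)(−5u^3 + 9u^2 + 68u + 60) + (−(144/25)u^2 + (432/25)u + 288/5)
  −5u^3 + 9u^2 + 68u + 60 = ((125/144)u + 25/24)(−(144/25)u^2 + (432/25)u + 288/5) + (0)
Last nonzero remainder: −(144/25)u^2 + (432/25)u + 288/5. Dividing through by −144/25 gives the monic gcd u^2 − 3u − 10.
Cancel u^2 − 3u − 10 from numerator and denominator to get the reduced form.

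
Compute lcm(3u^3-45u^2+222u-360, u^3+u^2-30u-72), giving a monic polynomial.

u^5-8u^4-19u^3+218u^2+48u-1440

By polynomial division,
  3u^3-45u^2+222u-360 = (3)(u^3+u^2-30u-72) + (-48u^2+312u-144)
  u^3+u^2-30u-72 = (-(1/48)u-5/32)(-48u^2+312u-144) + ((63/4)u-189/2)
  -48u^2+312u-144 = (-(64/21)u+32/21)((63/4)u-189/2) + (0)
Last nonzero remainder: (63/4)u-189/2. Dividing through by 63/4 gives the monic gcd u-6.
Then lcm(f, g) = f·g / gcd(f, g); expanding and making the result monic gives the answer.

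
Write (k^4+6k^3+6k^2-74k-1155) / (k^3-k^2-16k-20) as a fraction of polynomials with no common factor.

Euclidean algorithm in ℚ[k]:
  k^4+6k^3+6k^2-74k-1155 = (k+7)(k^3-k^2-16k-20) + (29k^2+58k-1015)
  k^3-k^2-16k-20 = ((1/29)k-3/29)(29k^2+58k-1015) + (25k-125)
  29k^2+58k-1015 = ((29/25)k+203/25)(25k-125) + (0)
Last nonzero remainder: 25k-125. Dividing through by 25 gives the monic gcd k-5.
Cancel k-5 from numerator and denominator to get the reduced form.

(k^3+11k^2+61k+231)/(k^2+4k+4)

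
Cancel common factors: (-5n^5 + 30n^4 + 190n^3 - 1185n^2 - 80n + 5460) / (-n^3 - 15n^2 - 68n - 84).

Euclidean algorithm in ℚ[n]:
  -5n^5 + 30n^4 + 190n^3 - 1185n^2 - 80n + 5460 = (5n^2 - 105n + 1045)(-n^3 - 15n^2 - 68n - 84) + (7770n^2 + 62160n + 93240)
  -n^3 - 15n^2 - 68n - 84 = (-(1/7770)n - 1/1110)(7770n^2 + 62160n + 93240) + (0)
Last nonzero remainder: 7770n^2 + 62160n + 93240. Dividing through by 7770 gives the monic gcd n^2 + 8n + 12.
Cancel n^2 + 8n + 12 from numerator and denominator to get the reduced form.

(5n^3 - 70n^2 + 310n - 455)/(n + 7)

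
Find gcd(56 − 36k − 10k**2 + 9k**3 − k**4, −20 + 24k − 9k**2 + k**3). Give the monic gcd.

4 − 4k + k**2

Apply the Euclidean algorithm:
  −k**4 + 9k**3 − 10k**2 − 36k + 56 = (−k)(k**3 − 9k**2 + 24k − 20) + (14k**2 − 56k + 56)
  k**3 − 9k**2 + 24k − 20 = ((1/14)k − 5/14)(14k**2 − 56k + 56) + (0)
Last nonzero remainder: 14k**2 − 56k + 56. Dividing through by 14 gives the monic gcd k**2 − 4k + 4.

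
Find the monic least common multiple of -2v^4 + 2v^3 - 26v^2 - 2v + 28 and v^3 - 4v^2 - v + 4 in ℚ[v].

By polynomial division,
  -2v^4 + 2v^3 - 26v^2 - 2v + 28 = (-2v - 6)(v^3 - 4v^2 - v + 4) + (-52v^2 + 52)
  v^3 - 4v^2 - v + 4 = (-(1/52)v + 1/13)(-52v^2 + 52) + (0)
Last nonzero remainder: -52v^2 + 52. Dividing through by -52 gives the monic gcd v^2 - 1.
Then lcm(f, g) = f·g / gcd(f, g); expanding and making the result monic gives the answer.

v^5 - 5v^4 + 17v^3 - 51v^2 - 18v + 56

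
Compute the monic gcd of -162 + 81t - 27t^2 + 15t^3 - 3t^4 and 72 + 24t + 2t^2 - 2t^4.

-18 + 3t - 2t^2 + t^3

Euclidean algorithm in ℚ[t]:
  -3t^4 + 15t^3 - 27t^2 + 81t - 162 = (3/2)(-2t^4 + 2t^2 + 24t + 72) + (15t^3 - 30t^2 + 45t - 270)
  -2t^4 + 2t^2 + 24t + 72 = (-(2/15)t - 4/15)(15t^3 - 30t^2 + 45t - 270) + (0)
Last nonzero remainder: 15t^3 - 30t^2 + 45t - 270. Dividing through by 15 gives the monic gcd t^3 - 2t^2 + 3t - 18.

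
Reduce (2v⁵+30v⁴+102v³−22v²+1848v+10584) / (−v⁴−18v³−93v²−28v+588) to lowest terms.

Apply the Euclidean algorithm:
  2v⁵+30v⁴+102v³−22v²+1848v+10584 = (−2v+6)(−v⁴−18v³−93v²−28v+588) + (24v³+480v²+3192v+7056)
  −v⁴−18v³−93v²−28v+588 = (−(1/24)v+1/12)(24v³+480v²+3192v+7056) + (0)
Last nonzero remainder: 24v³+480v²+3192v+7056. Dividing through by 24 gives the monic gcd v³+20v²+133v+294.
Cancel v³+20v²+133v+294 from numerator and denominator to get the reduced form.

(−2v²+10v−36)/(v−2)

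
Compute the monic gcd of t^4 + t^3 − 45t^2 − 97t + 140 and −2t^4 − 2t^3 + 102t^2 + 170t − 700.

t^2 − 2t − 35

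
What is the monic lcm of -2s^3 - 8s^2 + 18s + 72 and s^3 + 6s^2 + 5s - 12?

Euclidean algorithm in ℚ[s]:
  -2s^3 - 8s^2 + 18s + 72 = (-2)(s^3 + 6s^2 + 5s - 12) + (4s^2 + 28s + 48)
  s^3 + 6s^2 + 5s - 12 = ((1/4)s - 1/4)(4s^2 + 28s + 48) + (0)
Last nonzero remainder: 4s^2 + 28s + 48. Dividing through by 4 gives the monic gcd s^2 + 7s + 12.
Then lcm(f, g) = f·g / gcd(f, g); expanding and making the result monic gives the answer.

s^4 + 3s^3 - 13s^2 - 27s + 36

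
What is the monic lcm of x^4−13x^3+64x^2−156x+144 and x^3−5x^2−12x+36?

x^5−10x^4+25x^3+36x^2−324x+432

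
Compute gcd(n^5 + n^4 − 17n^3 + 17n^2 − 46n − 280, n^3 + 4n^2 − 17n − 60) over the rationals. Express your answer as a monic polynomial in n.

n^2 + n − 20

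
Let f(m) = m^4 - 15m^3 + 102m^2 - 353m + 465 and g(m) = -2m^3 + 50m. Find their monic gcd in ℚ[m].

m - 5

Euclidean algorithm in ℚ[m]:
  m^4 - 15m^3 + 102m^2 - 353m + 465 = (-(1/2)m + 15/2)(-2m^3 + 50m) + (127m^2 - 728m + 465)
  -2m^3 + 50m = (-(2/127)m - 1456/16129)(127m^2 - 728m + 465) + (-(135408/16129)m + 677040/16129)
  127m^2 - 728m + 465 = (-(2048383/135408)m + 16129/1456)(-(135408/16129)m + 677040/16129) + (0)
Last nonzero remainder: -(135408/16129)m + 677040/16129. Dividing through by -135408/16129 gives the monic gcd m - 5.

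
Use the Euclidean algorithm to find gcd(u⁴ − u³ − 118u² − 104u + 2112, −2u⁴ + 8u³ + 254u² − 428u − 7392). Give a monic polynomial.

Apply the Euclidean algorithm:
  u⁴ − u³ − 118u² − 104u + 2112 = (−1/2)(−2u⁴ + 8u³ + 254u² − 428u − 7392) + (3u³ + 9u² − 318u − 1584)
  −2u⁴ + 8u³ + 254u² − 428u − 7392 = (−(2/3)u + 14/3)(3u³ + 9u² − 318u − 1584) + (0)
Last nonzero remainder: 3u³ + 9u² − 318u − 1584. Dividing through by 3 gives the monic gcd u³ + 3u² − 106u − 528.

u³ + 3u² − 106u − 528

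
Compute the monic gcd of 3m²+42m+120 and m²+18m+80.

m+10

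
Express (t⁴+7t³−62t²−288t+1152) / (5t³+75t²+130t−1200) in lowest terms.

By polynomial division,
  t⁴+7t³−62t²−288t+1152 = ((1/5)t−8/5)(5t³+75t²+130t−1200) + (32t²+160t−768)
  5t³+75t²+130t−1200 = ((5/32)t+25/16)(32t²+160t−768) + (0)
Last nonzero remainder: 32t²+160t−768. Dividing through by 32 gives the monic gcd t²+5t−24.
Cancel t²+5t−24 from numerator and denominator to get the reduced form.

(t²+2t−48)/(5t+50)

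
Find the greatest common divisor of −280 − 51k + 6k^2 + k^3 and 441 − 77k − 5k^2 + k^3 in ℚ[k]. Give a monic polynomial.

By polynomial division,
  k^3 + 6k^2 − 51k − 280 = (k^3 − 5k^2 − 77k + 441) + (11k^2 + 26k − 721)
  k^3 − 5k^2 − 77k + 441 = ((1/11)k − 81/121)(11k^2 + 26k − 721) + ((720/121)k − 5040/121)
  11k^2 + 26k − 721 = ((1331/720)k + 12463/720)((720/121)k − 5040/121) + (0)
Last nonzero remainder: (720/121)k − 5040/121. Dividing through by 720/121 gives the monic gcd k − 7.

−7 + k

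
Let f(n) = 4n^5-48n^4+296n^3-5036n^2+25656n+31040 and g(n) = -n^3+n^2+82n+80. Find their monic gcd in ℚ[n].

Euclidean algorithm in ℚ[n]:
  4n^5-48n^4+296n^3-5036n^2+25656n+31040 = (-4n^2+44n-580)(-n^3+n^2+82n+80) + (-7744n^2+69696n+77440)
  -n^3+n^2+82n+80 = ((1/7744)n+1/968)(-7744n^2+69696n+77440) + (0)
Last nonzero remainder: -7744n^2+69696n+77440. Dividing through by -7744 gives the monic gcd n^2-9n-10.

n^2-9n-10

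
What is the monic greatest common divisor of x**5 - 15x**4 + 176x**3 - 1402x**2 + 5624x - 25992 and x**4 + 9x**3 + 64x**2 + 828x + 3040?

Repeated division with remainder:
  x**5 - 15x**4 + 176x**3 - 1402x**2 + 5624x - 25992 = (x - 24)(x**4 + 9x**3 + 64x**2 + 828x + 3040) + (328x**3 - 694x**2 + 22456x + 46968)
  x**4 + 9x**3 + 64x**2 + 828x + 3040 = ((1/328)x + 1823/53792)(328x**3 - 694x**2 + 22456x + 46968) + ((512533/26896)x**2 - (512533/6724)x + 9738127/6724)
  328x**3 - 694x**2 + 22456x + 46968 = ((8821888/512533)x + 16621728/512533)((512533/26896)x**2 - (512533/6724)x + 9738127/6724) + (0)
Last nonzero remainder: (512533/26896)x**2 - (512533/6724)x + 9738127/6724. Dividing through by 512533/26896 gives the monic gcd x**2 - 4x + 76.

x**2 - 4x + 76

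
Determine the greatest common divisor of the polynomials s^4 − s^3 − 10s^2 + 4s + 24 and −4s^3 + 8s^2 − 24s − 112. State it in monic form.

Repeated division with remainder:
  s^4 − s^3 − 10s^2 + 4s + 24 = (−(1/4)s − 1/4)(−4s^3 + 8s^2 − 24s − 112) + (−14s^2 − 30s − 4)
  −4s^3 + 8s^2 − 24s − 112 = ((2/7)s − 58/49)(−14s^2 − 30s − 4) + (−(2860/49)s − 5720/49)
  −14s^2 − 30s − 4 = ((343/1430)s + 49/1430)(−(2860/49)s − 5720/49) + (0)
Last nonzero remainder: −(2860/49)s − 5720/49. Dividing through by −2860/49 gives the monic gcd s + 2.

s + 2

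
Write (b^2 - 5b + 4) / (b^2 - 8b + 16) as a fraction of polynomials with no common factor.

(b - 1)/(b - 4)

Euclidean algorithm in ℚ[b]:
  b^2 - 5b + 4 = (b^2 - 8b + 16) + (3b - 12)
  b^2 - 8b + 16 = ((1/3)b - 4/3)(3b - 12) + (0)
Last nonzero remainder: 3b - 12. Dividing through by 3 gives the monic gcd b - 4.
Cancel b - 4 from numerator and denominator to get the reduced form.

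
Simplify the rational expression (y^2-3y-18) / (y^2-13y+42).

Euclidean algorithm in ℚ[y]:
  y^2-3y-18 = (y^2-13y+42) + (10y-60)
  y^2-13y+42 = ((1/10)y-7/10)(10y-60) + (0)
Last nonzero remainder: 10y-60. Dividing through by 10 gives the monic gcd y-6.
Cancel y-6 from numerator and denominator to get the reduced form.

(y+3)/(y-7)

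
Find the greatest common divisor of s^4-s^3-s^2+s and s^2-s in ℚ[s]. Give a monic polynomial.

Repeated division with remainder:
  s^4-s^3-s^2+s = (s^2-1)(s^2-s) + (0)
The last nonzero remainder s^2-s is already monic.

s^2-s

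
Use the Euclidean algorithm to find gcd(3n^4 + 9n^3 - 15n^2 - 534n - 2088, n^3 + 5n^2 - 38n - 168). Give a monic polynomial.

n^2 - 2n - 24

Repeated division with remainder:
  3n^4 + 9n^3 - 15n^2 - 534n - 2088 = (3n - 6)(n^3 + 5n^2 - 38n - 168) + (129n^2 - 258n - 3096)
  n^3 + 5n^2 - 38n - 168 = ((1/129)n + 7/129)(129n^2 - 258n - 3096) + (0)
Last nonzero remainder: 129n^2 - 258n - 3096. Dividing through by 129 gives the monic gcd n^2 - 2n - 24.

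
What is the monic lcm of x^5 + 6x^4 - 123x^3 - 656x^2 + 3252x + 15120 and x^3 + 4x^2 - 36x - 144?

By polynomial division,
  x^5 + 6x^4 - 123x^3 - 656x^2 + 3252x + 15120 = (x^2 + 2x - 95)(x^3 + 4x^2 - 36x - 144) + (-60x^2 + 120x + 1440)
  x^3 + 4x^2 - 36x - 144 = (-(1/60)x - 1/10)(-60x^2 + 120x + 1440) + (0)
Last nonzero remainder: -60x^2 + 120x + 1440. Dividing through by -60 gives the monic gcd x^2 - 2x - 24.
Then lcm(f, g) = f·g / gcd(f, g); expanding and making the result monic gives the answer.

x^6 + 12x^5 - 87x^4 - 1394x^3 - 684x^2 + 34632x + 90720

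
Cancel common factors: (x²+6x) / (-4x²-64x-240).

Repeated division with remainder:
  x²+6x = (-1/4)(-4x²-64x-240) + (-10x-60)
  -4x²-64x-240 = ((2/5)x+4)(-10x-60) + (0)
Last nonzero remainder: -10x-60. Dividing through by -10 gives the monic gcd x+6.
Cancel x+6 from numerator and denominator to get the reduced form.

(-x)/(4x+40)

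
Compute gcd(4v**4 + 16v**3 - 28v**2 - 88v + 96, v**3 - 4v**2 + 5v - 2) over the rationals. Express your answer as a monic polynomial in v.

Apply the Euclidean algorithm:
  4v**4 + 16v**3 - 28v**2 - 88v + 96 = (4v + 32)(v**3 - 4v**2 + 5v - 2) + (80v**2 - 240v + 160)
  v**3 - 4v**2 + 5v - 2 = ((1/80)v - 1/80)(80v**2 - 240v + 160) + (0)
Last nonzero remainder: 80v**2 - 240v + 160. Dividing through by 80 gives the monic gcd v**2 - 3v + 2.

v**2 - 3v + 2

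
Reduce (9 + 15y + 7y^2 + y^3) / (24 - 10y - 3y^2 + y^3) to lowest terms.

By polynomial division,
  y^3 + 7y^2 + 15y + 9 = (y^3 - 3y^2 - 10y + 24) + (10y^2 + 25y - 15)
  y^3 - 3y^2 - 10y + 24 = ((1/10)y - 11/20)(10y^2 + 25y - 15) + ((21/4)y + 63/4)
  10y^2 + 25y - 15 = ((40/21)y - 20/21)((21/4)y + 63/4) + (0)
Last nonzero remainder: (21/4)y + 63/4. Dividing through by 21/4 gives the monic gcd y + 3.
Cancel y + 3 from numerator and denominator to get the reduced form.

(3 + 4y + y^2)/(8 - 6y + y^2)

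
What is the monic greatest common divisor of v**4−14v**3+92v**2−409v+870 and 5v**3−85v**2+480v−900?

Apply the Euclidean algorithm:
  v**4−14v**3+92v**2−409v+870 = ((1/5)v+3/5)(5v**3−85v**2+480v−900) + (47v**2−517v+1410)
  5v**3−85v**2+480v−900 = ((5/47)v−30/47)(47v**2−517v+1410) + (0)
Last nonzero remainder: 47v**2−517v+1410. Dividing through by 47 gives the monic gcd v**2−11v+30.

v**2−11v+30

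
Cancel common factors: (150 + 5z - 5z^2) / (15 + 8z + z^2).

(30 - 5z)/(3 + z)

Euclidean algorithm in ℚ[z]:
  -5z^2 + 5z + 150 = (-5)(z^2 + 8z + 15) + (45z + 225)
  z^2 + 8z + 15 = ((1/45)z + 1/15)(45z + 225) + (0)
Last nonzero remainder: 45z + 225. Dividing through by 45 gives the monic gcd z + 5.
Cancel z + 5 from numerator and denominator to get the reduced form.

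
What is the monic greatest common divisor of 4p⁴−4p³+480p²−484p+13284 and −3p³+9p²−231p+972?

Repeated division with remainder:
  4p⁴−4p³+480p²−484p+13284 = (−(4/3)p−8/3)(−3p³+9p²−231p+972) + (196p²+196p+15876)
  −3p³+9p²−231p+972 = (−(3/196)p+3/49)(196p²+196p+15876) + (0)
Last nonzero remainder: 196p²+196p+15876. Dividing through by 196 gives the monic gcd p²+p+81.

p²+p+81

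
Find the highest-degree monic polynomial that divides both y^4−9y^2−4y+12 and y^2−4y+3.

y^2−4y+3

Repeated division with remainder:
  y^4−9y^2−4y+12 = (y^2+4y+4)(y^2−4y+3) + (0)
The last nonzero remainder y^2−4y+3 is already monic.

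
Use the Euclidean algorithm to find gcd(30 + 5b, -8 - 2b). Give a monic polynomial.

Repeated division with remainder:
  5b + 30 = (-5/2)(-2b - 8) + (10)
  -2b - 8 = (-(1/5)b - 4/5)(10) + (0)
The last nonzero remainder is the constant 10, so the polynomials are coprime and gcd = 1.

1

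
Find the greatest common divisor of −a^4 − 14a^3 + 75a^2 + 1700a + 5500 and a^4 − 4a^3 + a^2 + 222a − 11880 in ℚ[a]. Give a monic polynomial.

a^2 − a − 110

By polynomial division,
  −a^4 − 14a^3 + 75a^2 + 1700a + 5500 = (−1)(a^4 − 4a^3 + a^2 + 222a − 11880) + (−18a^3 + 76a^2 + 1922a − 6380)
  a^4 − 4a^3 + a^2 + 222a − 11880 = (−(1/18)a − 1/81)(−18a^3 + 76a^2 + 1922a − 6380) + ((8806/81)a^2 − (8806/81)a − 968660/81)
  −18a^3 + 76a^2 + 1922a − 6380 = (−(729/4403)a + 2349/4403)((8806/81)a^2 − (8806/81)a − 968660/81) + (0)
Last nonzero remainder: (8806/81)a^2 − (8806/81)a − 968660/81. Dividing through by 8806/81 gives the monic gcd a^2 − a − 110.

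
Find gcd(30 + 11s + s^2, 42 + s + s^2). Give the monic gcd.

Apply the Euclidean algorithm:
  s^2 + 11s + 30 = (s^2 + s + 42) + (10s - 12)
  s^2 + s + 42 = ((1/10)s + 11/50)(10s - 12) + (1116/25)
  10s - 12 = ((125/558)s - 25/93)(1116/25) + (0)
The last nonzero remainder is the constant 1116/25, so the polynomials are coprime and gcd = 1.

1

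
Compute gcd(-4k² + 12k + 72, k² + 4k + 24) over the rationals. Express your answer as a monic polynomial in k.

Euclidean algorithm in ℚ[k]:
  -4k² + 12k + 72 = (-4)(k² + 4k + 24) + (28k + 168)
  k² + 4k + 24 = ((1/28)k - 1/14)(28k + 168) + (36)
  28k + 168 = ((7/9)k + 14/3)(36) + (0)
The last nonzero remainder is the constant 36, so the polynomials are coprime and gcd = 1.

1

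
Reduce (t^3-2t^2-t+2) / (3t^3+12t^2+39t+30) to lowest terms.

(t^2-3t+2)/(3t^2+9t+30)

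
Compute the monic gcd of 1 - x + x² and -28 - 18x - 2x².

1

By polynomial division,
  x² - x + 1 = (-1/2)(-2x² - 18x - 28) + (-10x - 13)
  -2x² - 18x - 28 = ((1/5)x + 77/50)(-10x - 13) + (-399/50)
  -10x - 13 = ((500/399)x + 650/399)(-399/50) + (0)
The last nonzero remainder is the constant -399/50, so the polynomials are coprime and gcd = 1.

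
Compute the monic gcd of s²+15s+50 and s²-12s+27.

Repeated division with remainder:
  s²+15s+50 = (s²-12s+27) + (27s+23)
  s²-12s+27 = ((1/27)s-347/729)(27s+23) + (27664/729)
  27s+23 = ((19683/27664)s+16767/27664)(27664/729) + (0)
The last nonzero remainder is the constant 27664/729, so the polynomials are coprime and gcd = 1.

1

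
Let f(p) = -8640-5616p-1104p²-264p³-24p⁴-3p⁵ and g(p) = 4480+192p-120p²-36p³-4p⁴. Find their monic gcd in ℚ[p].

40+6p+p²

By polynomial division,
  -3p⁵-24p⁴-264p³-1104p²-5616p-8640 = ((3/4)p-3/4)(-4p⁴-36p³-120p²+192p+4480) + (-201p³-1338p²-8832p-5280)
  -4p⁴-36p³-120p²+192p+4480 = ((4/201)p+628/13467)(-201p³-1338p²-8832p-5280) + ((530400/4489)p²+(3182400/4489)p+21216000/4489)
  -201p³-1338p²-8832p-5280 = (-(300763/176800)p-49379/44200)((530400/4489)p²+(3182400/4489)p+21216000/4489) + (0)
Last nonzero remainder: (530400/4489)p²+(3182400/4489)p+21216000/4489. Dividing through by 530400/4489 gives the monic gcd p²+6p+40.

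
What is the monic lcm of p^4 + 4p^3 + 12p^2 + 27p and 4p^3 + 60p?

p^6 + 4p^5 + 27p^4 + 87p^3 + 180p^2 + 405p

By polynomial division,
  p^4 + 4p^3 + 12p^2 + 27p = ((1/4)p + 1)(4p^3 + 60p) + (−3p^2 − 33p)
  4p^3 + 60p = (−(4/3)p + 44/3)(−3p^2 − 33p) + (544p)
  −3p^2 − 33p = (−(3/544)p − 33/544)(544p) + (0)
Last nonzero remainder: 544p. Dividing through by 544 gives the monic gcd p.
Then lcm(f, g) = f·g / gcd(f, g); expanding and making the result monic gives the answer.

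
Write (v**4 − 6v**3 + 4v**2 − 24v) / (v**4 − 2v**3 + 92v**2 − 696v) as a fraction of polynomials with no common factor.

(v**2 + 4)/(v**2 + 4v + 116)

By polynomial division,
  v**4 − 6v**3 + 4v**2 − 24v = (v**4 − 2v**3 + 92v**2 − 696v) + (−4v**3 − 88v**2 + 672v)
  v**4 − 2v**3 + 92v**2 − 696v = (−(1/4)v + 6)(−4v**3 − 88v**2 + 672v) + (788v**2 − 4728v)
  −4v**3 − 88v**2 + 672v = (−(1/197)v − 28/197)(788v**2 − 4728v) + (0)
Last nonzero remainder: 788v**2 − 4728v. Dividing through by 788 gives the monic gcd v**2 − 6v.
Cancel v**2 − 6v from numerator and denominator to get the reduced form.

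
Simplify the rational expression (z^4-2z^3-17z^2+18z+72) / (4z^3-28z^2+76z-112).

(z^3+2z^2-9z-18)/(4z^2-12z+28)

Repeated division with remainder:
  z^4-2z^3-17z^2+18z+72 = ((1/4)z+5/4)(4z^3-28z^2+76z-112) + (-z^2-49z+212)
  4z^3-28z^2+76z-112 = (-4z+224)(-z^2-49z+212) + (11900z-47600)
  -z^2-49z+212 = (-(1/11900)z-53/11900)(11900z-47600) + (0)
Last nonzero remainder: 11900z-47600. Dividing through by 11900 gives the monic gcd z-4.
Cancel z-4 from numerator and denominator to get the reduced form.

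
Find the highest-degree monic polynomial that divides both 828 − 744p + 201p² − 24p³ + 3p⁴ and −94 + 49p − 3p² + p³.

−2 + p

Apply the Euclidean algorithm:
  3p⁴ − 24p³ + 201p² − 744p + 828 = (3p − 15)(p³ − 3p² + 49p − 94) + (9p² + 273p − 582)
  p³ − 3p² + 49p − 94 = ((1/9)p − 100/27)(9p² + 273p − 582) + ((10123/9)p − 20246/9)
  9p² + 273p − 582 = ((81/10123)p + 2619/10123)((10123/9)p − 20246/9) + (0)
Last nonzero remainder: (10123/9)p − 20246/9. Dividing through by 10123/9 gives the monic gcd p − 2.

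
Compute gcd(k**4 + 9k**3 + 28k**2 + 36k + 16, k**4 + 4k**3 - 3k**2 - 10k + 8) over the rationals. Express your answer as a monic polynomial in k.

k**2 + 6k + 8

By polynomial division,
  k**4 + 9k**3 + 28k**2 + 36k + 16 = (k**4 + 4k**3 - 3k**2 - 10k + 8) + (5k**3 + 31k**2 + 46k + 8)
  k**4 + 4k**3 - 3k**2 - 10k + 8 = ((1/5)k - 11/25)(5k**3 + 31k**2 + 46k + 8) + ((36/25)k**2 + (216/25)k + 288/25)
  5k**3 + 31k**2 + 46k + 8 = ((125/36)k + 25/36)((36/25)k**2 + (216/25)k + 288/25) + (0)
Last nonzero remainder: (36/25)k**2 + (216/25)k + 288/25. Dividing through by 36/25 gives the monic gcd k**2 + 6k + 8.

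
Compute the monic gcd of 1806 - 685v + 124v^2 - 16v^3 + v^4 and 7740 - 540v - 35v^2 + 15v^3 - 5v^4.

By polynomial division,
  v^4 - 16v^3 + 124v^2 - 685v + 1806 = (-1/5)(-5v^4 + 15v^3 - 35v^2 - 540v + 7740) + (-13v^3 + 117v^2 - 793v + 3354)
  -5v^4 + 15v^3 - 35v^2 - 540v + 7740 = ((5/13)v + 30/13)(-13v^3 + 117v^2 - 793v + 3354) + (0)
Last nonzero remainder: -13v^3 + 117v^2 - 793v + 3354. Dividing through by -13 gives the monic gcd v^3 - 9v^2 + 61v - 258.

-258 + 61v - 9v^2 + v^3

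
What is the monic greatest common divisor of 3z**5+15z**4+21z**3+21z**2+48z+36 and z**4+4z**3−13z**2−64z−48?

Repeated division with remainder:
  3z**5+15z**4+21z**3+21z**2+48z+36 = (3z+3)(z**4+4z**3−13z**2−64z−48) + (48z**3+252z**2+384z+180)
  z**4+4z**3−13z**2−64z−48 = ((1/48)z−5/192)(48z**3+252z**2+384z+180) + (−(231/16)z**2−(231/4)z−693/16)
  48z**3+252z**2+384z+180 = (−(256/77)z−320/77)(−(231/16)z**2−(231/4)z−693/16) + (0)
Last nonzero remainder: −(231/16)z**2−(231/4)z−693/16. Dividing through by −231/16 gives the monic gcd z**2+4z+3.

z**2+4z+3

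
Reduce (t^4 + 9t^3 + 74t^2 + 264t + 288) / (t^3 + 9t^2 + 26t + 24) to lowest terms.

By polynomial division,
  t^4 + 9t^3 + 74t^2 + 264t + 288 = (t)(t^3 + 9t^2 + 26t + 24) + (48t^2 + 240t + 288)
  t^3 + 9t^2 + 26t + 24 = ((1/48)t + 1/12)(48t^2 + 240t + 288) + (0)
Last nonzero remainder: 48t^2 + 240t + 288. Dividing through by 48 gives the monic gcd t^2 + 5t + 6.
Cancel t^2 + 5t + 6 from numerator and denominator to get the reduced form.

(t^2 + 4t + 48)/(t + 4)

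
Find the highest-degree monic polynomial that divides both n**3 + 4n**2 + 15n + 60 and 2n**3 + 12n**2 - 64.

Repeated division with remainder:
  n**3 + 4n**2 + 15n + 60 = (1/2)(2n**3 + 12n**2 - 64) + (-2n**2 + 15n + 92)
  2n**3 + 12n**2 - 64 = (-n - 27/2)(-2n**2 + 15n + 92) + ((589/2)n + 1178)
  -2n**2 + 15n + 92 = (-(4/589)n + 46/589)((589/2)n + 1178) + (0)
Last nonzero remainder: (589/2)n + 1178. Dividing through by 589/2 gives the monic gcd n + 4.

n + 4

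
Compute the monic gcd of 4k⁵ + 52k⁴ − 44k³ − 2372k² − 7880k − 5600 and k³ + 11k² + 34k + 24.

Repeated division with remainder:
  4k⁵ + 52k⁴ − 44k³ − 2372k² − 7880k − 5600 = (4k² + 8k − 268)(k³ + 11k² + 34k + 24) + (208k² + 1040k + 832)
  k³ + 11k² + 34k + 24 = ((1/208)k + 3/104)(208k² + 1040k + 832) + (0)
Last nonzero remainder: 208k² + 1040k + 832. Dividing through by 208 gives the monic gcd k² + 5k + 4.

k² + 5k + 4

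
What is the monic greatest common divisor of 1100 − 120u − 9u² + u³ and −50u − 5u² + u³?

Apply the Euclidean algorithm:
  u³ − 9u² − 120u + 1100 = (u³ − 5u² − 50u) + (−4u² − 70u + 1100)
  u³ − 5u² − 50u = (−(1/4)u + 45/8)(−4u² − 70u + 1100) + ((2475/4)u − 12375/2)
  −4u² − 70u + 1100 = (−(16/2475)u − 8/45)((2475/4)u − 12375/2) + (0)
Last nonzero remainder: (2475/4)u − 12375/2. Dividing through by 2475/4 gives the monic gcd u − 10.

−10 + u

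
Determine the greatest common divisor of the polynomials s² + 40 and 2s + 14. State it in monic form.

Euclidean algorithm in ℚ[s]:
  s² + 40 = ((1/2)s - 7/2)(2s + 14) + (89)
  2s + 14 = ((2/89)s + 14/89)(89) + (0)
The last nonzero remainder is the constant 89, so the polynomials are coprime and gcd = 1.

1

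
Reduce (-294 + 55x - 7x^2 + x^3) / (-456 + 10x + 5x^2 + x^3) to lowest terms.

(49 - x + x^2)/(76 + 11x + x^2)

Euclidean algorithm in ℚ[x]:
  x^3 - 7x^2 + 55x - 294 = (x^3 + 5x^2 + 10x - 456) + (-12x^2 + 45x + 162)
  x^3 + 5x^2 + 10x - 456 = (-(1/12)x - 35/48)(-12x^2 + 45x + 162) + ((901/16)x - 2703/8)
  -12x^2 + 45x + 162 = (-(192/901)x - 432/901)((901/16)x - 2703/8) + (0)
Last nonzero remainder: (901/16)x - 2703/8. Dividing through by 901/16 gives the monic gcd x - 6.
Cancel x - 6 from numerator and denominator to get the reduced form.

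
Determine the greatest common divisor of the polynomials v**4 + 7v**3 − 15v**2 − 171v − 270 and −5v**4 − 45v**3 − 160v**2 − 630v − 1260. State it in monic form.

v**2 + 9v + 18

By polynomial division,
  v**4 + 7v**3 − 15v**2 − 171v − 270 = (−1/5)(−5v**4 − 45v**3 − 160v**2 − 630v − 1260) + (−2v**3 − 47v**2 − 297v − 522)
  −5v**4 − 45v**3 − 160v**2 − 630v − 1260 = ((5/2)v − 145/4)(−2v**3 − 47v**2 − 297v − 522) + (−(4485/4)v**2 − (40365/4)v − 40365/2)
  −2v**3 − 47v**2 − 297v − 522 = ((8/4485)v + 116/4485)(−(4485/4)v**2 − (40365/4)v − 40365/2) + (0)
Last nonzero remainder: −(4485/4)v**2 − (40365/4)v − 40365/2. Dividing through by −4485/4 gives the monic gcd v**2 + 9v + 18.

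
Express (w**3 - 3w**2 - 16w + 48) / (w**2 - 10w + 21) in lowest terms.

Apply the Euclidean algorithm:
  w**3 - 3w**2 - 16w + 48 = (w + 7)(w**2 - 10w + 21) + (33w - 99)
  w**2 - 10w + 21 = ((1/33)w - 7/33)(33w - 99) + (0)
Last nonzero remainder: 33w - 99. Dividing through by 33 gives the monic gcd w - 3.
Cancel w - 3 from numerator and denominator to get the reduced form.

(w**2 - 16)/(w - 7)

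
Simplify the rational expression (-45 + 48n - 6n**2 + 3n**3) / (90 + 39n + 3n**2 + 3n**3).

(-1 + n)/(2 + n)

Repeated division with remainder:
  3n**3 - 6n**2 + 48n - 45 = (3n**3 + 3n**2 + 39n + 90) + (-9n**2 + 9n - 135)
  3n**3 + 3n**2 + 39n + 90 = (-(1/3)n - 2/3)(-9n**2 + 9n - 135) + (0)
Last nonzero remainder: -9n**2 + 9n - 135. Dividing through by -9 gives the monic gcd n**2 - n + 15.
Cancel n**2 - n + 15 from numerator and denominator to get the reduced form.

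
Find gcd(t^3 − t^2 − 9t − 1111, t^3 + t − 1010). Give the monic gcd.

Apply the Euclidean algorithm:
  t^3 − t^2 − 9t − 1111 = (t^3 + t − 1010) + (−t^2 − 10t − 101)
  t^3 + t − 1010 = (−t + 10)(−t^2 − 10t − 101) + (0)
Last nonzero remainder: −t^2 − 10t − 101. Dividing through by −1 gives the monic gcd t^2 + 10t + 101.

t^2 + 10t + 101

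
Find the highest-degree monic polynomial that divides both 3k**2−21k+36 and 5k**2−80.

Euclidean algorithm in ℚ[k]:
  3k**2−21k+36 = (3/5)(5k**2−80) + (−21k+84)
  5k**2−80 = (−(5/21)k−20/21)(−21k+84) + (0)
Last nonzero remainder: −21k+84. Dividing through by −21 gives the monic gcd k−4.

k−4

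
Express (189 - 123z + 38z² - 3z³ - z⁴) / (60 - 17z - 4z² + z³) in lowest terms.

Euclidean algorithm in ℚ[z]:
  -z⁴ - 3z³ + 38z² - 123z + 189 = (-z - 7)(z³ - 4z² - 17z + 60) + (-7z² - 182z + 609)
  z³ - 4z² - 17z + 60 = (-(1/7)z + 30/7)(-7z² - 182z + 609) + (850z - 2550)
  -7z² - 182z + 609 = (-(7/850)z - 203/850)(850z - 2550) + (0)
Last nonzero remainder: 850z - 2550. Dividing through by 850 gives the monic gcd z - 3.
Cancel z - 3 from numerator and denominator to get the reduced form.

(-63 + 20z - 6z² - z³)/(-20 - z + z²)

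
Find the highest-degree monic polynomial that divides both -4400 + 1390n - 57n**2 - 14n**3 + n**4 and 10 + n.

Apply the Euclidean algorithm:
  n**4 - 14n**3 - 57n**2 + 1390n - 4400 = (n**3 - 24n**2 + 183n - 440)(n + 10) + (0)
The last nonzero remainder n + 10 is already monic.

10 + n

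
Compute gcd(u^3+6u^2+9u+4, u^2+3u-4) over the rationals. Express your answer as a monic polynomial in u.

u+4

Apply the Euclidean algorithm:
  u^3+6u^2+9u+4 = (u+3)(u^2+3u-4) + (4u+16)
  u^2+3u-4 = ((1/4)u-1/4)(4u+16) + (0)
Last nonzero remainder: 4u+16. Dividing through by 4 gives the monic gcd u+4.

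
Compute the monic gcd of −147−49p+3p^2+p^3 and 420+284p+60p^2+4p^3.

Euclidean algorithm in ℚ[p]:
  p^3+3p^2−49p−147 = (1/4)(4p^3+60p^2+284p+420) + (−12p^2−120p−252)
  4p^3+60p^2+284p+420 = (−(1/3)p−5/3)(−12p^2−120p−252) + (0)
Last nonzero remainder: −12p^2−120p−252. Dividing through by −12 gives the monic gcd p^2+10p+21.

21+10p+p^2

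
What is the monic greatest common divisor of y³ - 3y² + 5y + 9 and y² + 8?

1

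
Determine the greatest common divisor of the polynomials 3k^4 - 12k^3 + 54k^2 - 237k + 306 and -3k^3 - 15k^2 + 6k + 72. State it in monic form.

k - 2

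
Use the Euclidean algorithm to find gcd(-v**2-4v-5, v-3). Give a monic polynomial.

1

Apply the Euclidean algorithm:
  -v**2-4v-5 = (-v-7)(v-3) + (-26)
  v-3 = (-(1/26)v+3/26)(-26) + (0)
The last nonzero remainder is the constant -26, so the polynomials are coprime and gcd = 1.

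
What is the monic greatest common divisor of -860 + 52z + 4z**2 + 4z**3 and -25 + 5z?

-5 + z

By polynomial division,
  4z**3 + 4z**2 + 52z - 860 = ((4/5)z**2 + (24/5)z + 172/5)(5z - 25) + (0)
Last nonzero remainder: 5z - 25. Dividing through by 5 gives the monic gcd z - 5.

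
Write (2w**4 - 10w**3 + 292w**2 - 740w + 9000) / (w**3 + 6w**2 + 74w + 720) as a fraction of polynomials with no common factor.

Repeated division with remainder:
  2w**4 - 10w**3 + 292w**2 - 740w + 9000 = (2w - 22)(w**3 + 6w**2 + 74w + 720) + (276w**2 - 552w + 24840)
  w**3 + 6w**2 + 74w + 720 = ((1/276)w + 2/69)(276w**2 - 552w + 24840) + (0)
Last nonzero remainder: 276w**2 - 552w + 24840. Dividing through by 276 gives the monic gcd w**2 - 2w + 90.
Cancel w**2 - 2w + 90 from numerator and denominator to get the reduced form.

(2w**2 - 6w + 100)/(w + 8)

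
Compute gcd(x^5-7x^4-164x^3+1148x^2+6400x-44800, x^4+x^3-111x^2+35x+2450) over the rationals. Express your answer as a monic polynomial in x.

x^2+3x-70

Repeated division with remainder:
  x^5-7x^4-164x^3+1148x^2+6400x-44800 = (x-8)(x^4+x^3-111x^2+35x+2450) + (-45x^3+225x^2+4230x-25200)
  x^4+x^3-111x^2+35x+2450 = (-(1/45)x-2/15)(-45x^3+225x^2+4230x-25200) + (13x^2+39x-910)
  -45x^3+225x^2+4230x-25200 = (-(45/13)x+360/13)(13x^2+39x-910) + (0)
Last nonzero remainder: 13x^2+39x-910. Dividing through by 13 gives the monic gcd x^2+3x-70.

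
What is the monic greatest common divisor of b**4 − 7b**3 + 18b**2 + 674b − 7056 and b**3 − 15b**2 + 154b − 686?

By polynomial division,
  b**4 − 7b**3 + 18b**2 + 674b − 7056 = (b + 8)(b**3 − 15b**2 + 154b − 686) + (−16b**2 + 128b − 1568)
  b**3 − 15b**2 + 154b − 686 = (−(1/16)b + 7/16)(−16b**2 + 128b − 1568) + (0)
Last nonzero remainder: −16b**2 + 128b − 1568. Dividing through by −16 gives the monic gcd b**2 − 8b + 98.

b**2 − 8b + 98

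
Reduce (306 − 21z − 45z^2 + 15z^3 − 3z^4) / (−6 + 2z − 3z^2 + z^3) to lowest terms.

(−102 − 27z + 6z^2 − 3z^3)/(2 + z^2)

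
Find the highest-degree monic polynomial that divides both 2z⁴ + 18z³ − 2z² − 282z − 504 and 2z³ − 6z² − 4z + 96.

z + 3

By polynomial division,
  2z⁴ + 18z³ − 2z² − 282z − 504 = (z + 12)(2z³ − 6z² − 4z + 96) + (74z² − 330z − 1656)
  2z³ − 6z² − 4z + 96 = ((1/37)z + 54/1369)(74z² − 330z − 1656) + ((73616/1369)z + 220848/1369)
  74z² − 330z − 1656 = ((50653/36808)z − 94461/9202)((73616/1369)z + 220848/1369) + (0)
Last nonzero remainder: (73616/1369)z + 220848/1369. Dividing through by 73616/1369 gives the monic gcd z + 3.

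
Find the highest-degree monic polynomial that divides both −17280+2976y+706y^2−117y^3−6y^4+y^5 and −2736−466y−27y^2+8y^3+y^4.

By polynomial division,
  y^5−6y^4−117y^3+706y^2+2976y−17280 = (y−14)(y^4+8y^3−27y^2−466y−2736) + (22y^3+794y^2−812y−55584)
  y^4+8y^3−27y^2−466y−2736 = ((1/22)y−309/242)(22y^3+794y^2−812y−55584) + ((123872/121)y^2+(123872/121)y−8918784/121)
  22y^3+794y^2−812y−55584 = ((1331/61936)y+23353/30968)((123872/121)y^2+(123872/121)y−8918784/121) + (0)
Last nonzero remainder: (123872/121)y^2+(123872/121)y−8918784/121. Dividing through by 123872/121 gives the monic gcd y^2+y−72.

−72+y+y^2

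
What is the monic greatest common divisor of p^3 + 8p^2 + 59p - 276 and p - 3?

Repeated division with remainder:
  p^3 + 8p^2 + 59p - 276 = (p^2 + 11p + 92)(p - 3) + (0)
The last nonzero remainder p - 3 is already monic.

p - 3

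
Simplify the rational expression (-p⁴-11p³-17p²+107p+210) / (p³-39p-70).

Euclidean algorithm in ℚ[p]:
  -p⁴-11p³-17p²+107p+210 = (-p-11)(p³-39p-70) + (-56p²-392p-560)
  p³-39p-70 = (-(1/56)p+1/8)(-56p²-392p-560) + (0)
Last nonzero remainder: -56p²-392p-560. Dividing through by -56 gives the monic gcd p²+7p+10.
Cancel p²+7p+10 from numerator and denominator to get the reduced form.

(-p²-4p+21)/(p-7)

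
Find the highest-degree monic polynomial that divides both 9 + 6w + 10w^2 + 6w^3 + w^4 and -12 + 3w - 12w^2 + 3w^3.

1 + w^2

Repeated division with remainder:
  w^4 + 6w^3 + 10w^2 + 6w + 9 = ((1/3)w + 10/3)(3w^3 - 12w^2 + 3w - 12) + (49w^2 + 49)
  3w^3 - 12w^2 + 3w - 12 = ((3/49)w - 12/49)(49w^2 + 49) + (0)
Last nonzero remainder: 49w^2 + 49. Dividing through by 49 gives the monic gcd w^2 + 1.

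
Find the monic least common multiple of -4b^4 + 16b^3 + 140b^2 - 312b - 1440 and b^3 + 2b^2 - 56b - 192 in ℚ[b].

b^6 - 6b^5 - 75b^4 + 340b^3 + 1884b^2 - 4464b - 17280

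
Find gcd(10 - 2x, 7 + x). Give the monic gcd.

Apply the Euclidean algorithm:
  -2x + 10 = (-2)(x + 7) + (24)
  x + 7 = ((1/24)x + 7/24)(24) + (0)
The last nonzero remainder is the constant 24, so the polynomials are coprime and gcd = 1.

1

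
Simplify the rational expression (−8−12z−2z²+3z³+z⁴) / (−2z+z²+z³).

Euclidean algorithm in ℚ[z]:
  z⁴+3z³−2z²−12z−8 = (z+2)(z³+z²−2z) + (−2z²−8z−8)
  z³+z²−2z = (−(1/2)z+3/2)(−2z²−8z−8) + (6z+12)
  −2z²−8z−8 = (−(1/3)z−2/3)(6z+12) + (0)
Last nonzero remainder: 6z+12. Dividing through by 6 gives the monic gcd z+2.
Cancel z+2 from numerator and denominator to get the reduced form.

(−4−4z+z²+z³)/(−z+z²)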